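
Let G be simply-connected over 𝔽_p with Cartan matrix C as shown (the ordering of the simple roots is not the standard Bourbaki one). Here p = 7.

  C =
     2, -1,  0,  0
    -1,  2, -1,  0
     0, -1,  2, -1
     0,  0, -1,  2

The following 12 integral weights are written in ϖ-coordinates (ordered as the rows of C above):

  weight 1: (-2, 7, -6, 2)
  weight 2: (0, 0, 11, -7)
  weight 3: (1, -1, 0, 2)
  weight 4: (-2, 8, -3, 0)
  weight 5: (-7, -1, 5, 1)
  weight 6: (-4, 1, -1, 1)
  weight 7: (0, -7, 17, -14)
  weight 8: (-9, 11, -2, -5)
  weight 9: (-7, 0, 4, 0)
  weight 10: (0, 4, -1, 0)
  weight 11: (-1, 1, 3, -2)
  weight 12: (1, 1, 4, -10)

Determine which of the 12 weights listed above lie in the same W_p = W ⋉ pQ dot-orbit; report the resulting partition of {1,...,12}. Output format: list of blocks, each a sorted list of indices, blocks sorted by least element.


A_4 Cartan matrix, 4 simple roots permuted; ρ=(1,1,1,1).

λ_j+ρ reflected into Ā_7 (⟨·,θ^∨⟩≤7); 4-tuples as given:

    λ_1+ρ ↦ (0, 2, 3, 1)
    λ_2+ρ ↦ (1, 5, 0, 1)
    λ_3+ρ ↦ (2, 0, 1, 3)
    λ_4+ρ ↦ (1, 5, 0, 1)
    λ_5+ρ ↦ (1, 5, 0, 1)
    λ_6+ρ ↦ (2, 0, 1, 1)
    λ_7+ρ ↦ (0, 1, 1, 4)
    λ_8+ρ ↦ (2, 0, 1, 3)
    λ_9+ρ ↦ (1, 5, 0, 1)
    λ_10+ρ ↦ (1, 5, 0, 1)
    λ_11+ρ ↦ (0, 2, 3, 1)
    λ_12+ρ ↦ (2, 0, 2, 3)

The 12 indices split into 6 linkage classes (same alcove rep ⇔ same W_7-dot-orbit):

[[1, 11], [2, 4, 5, 9, 10], [3, 8], [6], [7], [12]]


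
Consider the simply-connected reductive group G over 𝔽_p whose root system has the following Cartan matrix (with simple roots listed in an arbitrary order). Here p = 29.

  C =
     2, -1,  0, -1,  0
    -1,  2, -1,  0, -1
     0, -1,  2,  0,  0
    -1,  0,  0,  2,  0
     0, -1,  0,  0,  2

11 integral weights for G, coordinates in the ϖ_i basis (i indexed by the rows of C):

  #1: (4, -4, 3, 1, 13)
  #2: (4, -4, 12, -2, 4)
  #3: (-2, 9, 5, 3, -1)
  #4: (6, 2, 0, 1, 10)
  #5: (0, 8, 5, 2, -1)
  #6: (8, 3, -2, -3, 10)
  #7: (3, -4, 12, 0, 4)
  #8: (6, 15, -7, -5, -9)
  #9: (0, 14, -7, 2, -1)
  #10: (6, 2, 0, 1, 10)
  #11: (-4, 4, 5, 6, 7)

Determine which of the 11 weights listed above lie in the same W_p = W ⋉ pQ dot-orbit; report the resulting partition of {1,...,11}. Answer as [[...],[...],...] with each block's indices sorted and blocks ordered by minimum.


Dynkin diagram of C (from the 8 off-diagonal −1 entries): D_5.

Alcove-folded reps (p=29, 11 weights, presented ϖ-order):

  [1] (2, 3, 1, 2, 11)
  [2] (1, 3, 10, 1, 2)
  [3] (1, 9, 6, 3, 0)
  [4] (2, 3, 1, 2, 11)
  [5] (1, 9, 6, 3, 0)
  [6] (2, 3, 1, 2, 11)
  [7] (1, 3, 10, 1, 2)
  [8] (3, 2, 6, 4, 8)
  [9] (1, 9, 6, 3, 0)
  [10] (2, 3, 1, 2, 11)
  [11] (3, 2, 6, 4, 8)

Partition of {1..11} into 4 W_29-dot-orbits:

[[1, 4, 6, 10], [2, 7], [3, 5, 9], [8, 11]]


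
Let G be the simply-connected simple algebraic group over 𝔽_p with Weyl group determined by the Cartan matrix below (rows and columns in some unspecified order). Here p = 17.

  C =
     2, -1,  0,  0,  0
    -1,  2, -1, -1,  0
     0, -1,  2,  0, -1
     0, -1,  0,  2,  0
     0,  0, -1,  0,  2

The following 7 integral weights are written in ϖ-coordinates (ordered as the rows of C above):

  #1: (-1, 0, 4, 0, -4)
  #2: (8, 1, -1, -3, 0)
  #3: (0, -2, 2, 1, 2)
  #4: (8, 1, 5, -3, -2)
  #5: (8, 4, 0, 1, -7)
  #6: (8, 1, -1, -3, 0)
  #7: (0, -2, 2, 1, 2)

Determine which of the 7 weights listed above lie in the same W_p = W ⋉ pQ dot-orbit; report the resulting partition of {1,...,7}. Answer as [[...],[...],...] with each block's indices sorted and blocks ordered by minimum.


Cartan matrix: type D_5 (|W|=1920); un-permuting the 5 rows.

Folding the 7 weights λ_j+ρ into Ā_17 (reps in the given 5-coord order):

  λ_1+ρ ↦ (0, 1, 2, 1, 3)
  λ_2+ρ ↦ (9, 0, 0, 2, 1)
  λ_3+ρ ↦ (0, 1, 2, 1, 3)
  λ_4+ρ ↦ (9, 0, 0, 2, 1)
  λ_5+ρ ↦ (9, 0, 0, 2, 1)
  λ_6+ρ ↦ (9, 0, 0, 2, 1)
  λ_7+ρ ↦ (0, 1, 2, 1, 3)

These 7 weights hit 2 W_17-dot-orbits; sizes (3, 4):

[[1, 3, 7], [2, 4, 5, 6]]


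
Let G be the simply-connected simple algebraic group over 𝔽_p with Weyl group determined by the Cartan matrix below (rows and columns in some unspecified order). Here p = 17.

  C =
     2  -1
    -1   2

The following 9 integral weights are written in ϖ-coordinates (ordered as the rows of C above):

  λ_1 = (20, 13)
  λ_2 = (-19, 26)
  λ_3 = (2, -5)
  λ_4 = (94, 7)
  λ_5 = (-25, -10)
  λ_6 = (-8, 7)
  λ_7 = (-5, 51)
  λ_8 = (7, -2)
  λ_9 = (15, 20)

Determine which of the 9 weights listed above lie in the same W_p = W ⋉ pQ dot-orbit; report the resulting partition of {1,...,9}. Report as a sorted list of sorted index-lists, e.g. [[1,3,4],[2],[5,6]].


Type A_2, rank 2, |W|=6; reorder rows/cols to standard.

Folding the 9 weights λ_j+ρ into Ā_17 (reps in the given 2-coord order):

  [1] (1, 3)
  [2] (7, 1)
  [3] (1, 3)
  [4] (7, 1)
  [5] (7, 1)
  [6] (7, 1)
  [7] (1, 3)
  [8] (7, 1)
  [9] (1, 3)

These 9 weights hit 2 W_17-dot-orbits; sizes (4, 5):

[[1, 3, 7, 9], [2, 4, 5, 6, 8]]


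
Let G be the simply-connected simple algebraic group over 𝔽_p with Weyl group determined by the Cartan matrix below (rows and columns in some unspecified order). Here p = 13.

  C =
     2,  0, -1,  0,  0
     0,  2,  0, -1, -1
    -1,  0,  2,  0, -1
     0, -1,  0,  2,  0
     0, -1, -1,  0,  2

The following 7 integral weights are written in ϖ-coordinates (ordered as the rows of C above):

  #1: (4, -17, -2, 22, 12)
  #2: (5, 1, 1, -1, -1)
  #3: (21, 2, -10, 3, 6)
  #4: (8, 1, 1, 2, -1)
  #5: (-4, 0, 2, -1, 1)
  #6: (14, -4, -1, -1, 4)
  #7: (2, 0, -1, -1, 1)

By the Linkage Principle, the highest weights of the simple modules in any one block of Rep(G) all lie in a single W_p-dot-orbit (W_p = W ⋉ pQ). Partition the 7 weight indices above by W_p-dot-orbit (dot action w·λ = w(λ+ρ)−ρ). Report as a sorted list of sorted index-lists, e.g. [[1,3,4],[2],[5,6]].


A_5 Cartan matrix, 5 simple roots permuted; ρ=(1,1,1,1,1).

Each λ_j+ρ reduced to Ā_13; 5-tuples below use C's row order:

  [1] (0, 2, 1, 1, 6)
  [2] (6, 2, 2, 0, 0)
  [3] (0, 2, 1, 1, 6)
  [4] (6, 2, 2, 0, 0)
  [5] (3, 1, 0, 0, 2)
  [6] (6, 2, 2, 0, 0)
  [7] (3, 1, 0, 0, 2)

Grouping the 7 weights by Ā_13-representative: 3 linkage classes.

[[1, 3], [2, 4, 6], [5, 7]]


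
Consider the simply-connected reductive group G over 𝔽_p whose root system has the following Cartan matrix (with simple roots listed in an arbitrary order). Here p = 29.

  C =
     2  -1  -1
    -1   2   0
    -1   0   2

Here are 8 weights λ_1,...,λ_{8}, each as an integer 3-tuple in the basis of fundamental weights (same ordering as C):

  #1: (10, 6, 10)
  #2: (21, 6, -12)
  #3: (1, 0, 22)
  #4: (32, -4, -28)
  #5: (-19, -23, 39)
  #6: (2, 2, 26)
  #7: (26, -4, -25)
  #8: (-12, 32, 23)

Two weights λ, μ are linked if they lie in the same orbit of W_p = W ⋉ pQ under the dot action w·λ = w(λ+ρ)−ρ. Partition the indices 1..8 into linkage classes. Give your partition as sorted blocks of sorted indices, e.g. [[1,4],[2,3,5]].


Cartan matrix: type A_3 (|W|=24); un-permuting the 3 rows.

λ_j+ρ reflected into Ā_29 (⟨·,θ^∨⟩≤29); 3-tuples as given:

  λ_1 → (11, 7, 11) · λ_2 → (11, 7, 11) · λ_3 → (2, 1, 23) · λ_4 → (2, 1, 23) · λ_5 → (11, 7, 11) · λ_6 → (2, 1, 23) · λ_7 → (0, 3, 24) · λ_8 → (7, 5, 4)

Partition of {1..8} into 4 W_29-dot-orbits:

[[1, 2, 5], [3, 4, 6], [7], [8]]


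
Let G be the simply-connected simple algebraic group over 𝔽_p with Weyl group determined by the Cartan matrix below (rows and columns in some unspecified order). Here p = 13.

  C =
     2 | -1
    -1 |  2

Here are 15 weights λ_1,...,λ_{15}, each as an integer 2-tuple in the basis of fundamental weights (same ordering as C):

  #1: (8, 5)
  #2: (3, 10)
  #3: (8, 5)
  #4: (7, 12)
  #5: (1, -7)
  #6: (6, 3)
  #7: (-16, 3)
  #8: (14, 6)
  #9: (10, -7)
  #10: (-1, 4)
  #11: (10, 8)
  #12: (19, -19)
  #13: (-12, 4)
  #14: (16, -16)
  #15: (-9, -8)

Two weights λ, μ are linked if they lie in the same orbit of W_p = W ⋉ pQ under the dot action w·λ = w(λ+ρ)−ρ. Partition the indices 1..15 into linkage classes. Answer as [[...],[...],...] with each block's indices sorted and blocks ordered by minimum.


Root system A_2: the 2×2 matrix C matches after relabeling.

Alcove-folded reps (p=13, 15 weights, presented ϖ-order):

    λ_1 → (7, 4)
    λ_2 → (2, 9)
    λ_3 → (7, 4)
    λ_4 → (0, 5)
    λ_5 → (4, 2)
    λ_6 → (7, 4)
    λ_7 → (2, 9)
    λ_8 → (4, 2)
    λ_9 → (5, 6)
    λ_10 → (0, 5)
    λ_11 → (4, 2)
    λ_12 → (5, 6)
    λ_13 → (5, 6)
    λ_14 → (2, 9)
    λ_15 → (5, 6)

The 15 indices split into 5 linkage classes (same alcove rep ⇔ same W_13-dot-orbit):

[[1, 3, 6], [2, 7, 14], [4, 10], [5, 8, 11], [9, 12, 13, 15]]


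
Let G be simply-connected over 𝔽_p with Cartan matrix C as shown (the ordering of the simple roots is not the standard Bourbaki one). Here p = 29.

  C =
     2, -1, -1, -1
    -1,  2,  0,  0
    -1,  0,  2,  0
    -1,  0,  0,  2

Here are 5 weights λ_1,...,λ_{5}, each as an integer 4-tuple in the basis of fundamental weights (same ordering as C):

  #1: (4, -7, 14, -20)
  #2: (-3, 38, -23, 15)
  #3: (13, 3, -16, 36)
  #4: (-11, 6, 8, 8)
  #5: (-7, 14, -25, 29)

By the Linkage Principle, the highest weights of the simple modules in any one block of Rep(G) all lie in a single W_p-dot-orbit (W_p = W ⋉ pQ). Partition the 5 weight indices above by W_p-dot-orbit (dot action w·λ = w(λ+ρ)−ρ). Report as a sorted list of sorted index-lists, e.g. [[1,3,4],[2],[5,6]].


C ↔ D_4 under row/col permutation; |W(D_4)| = 192.

Each λ_j+ρ reduced to Ā_29; 4-tuples below use C's row order:

  [1] (0, 14, 5, 1) · [2] (0, 5, 8, 2) · [3] (1, 14, 3, 3) · [4] (5, 3, 1, 1) · [5] (0, 14, 5, 1)

Linkage partition of the 5 weights (4 classes, p=29):

[[1, 5], [2], [3], [4]]


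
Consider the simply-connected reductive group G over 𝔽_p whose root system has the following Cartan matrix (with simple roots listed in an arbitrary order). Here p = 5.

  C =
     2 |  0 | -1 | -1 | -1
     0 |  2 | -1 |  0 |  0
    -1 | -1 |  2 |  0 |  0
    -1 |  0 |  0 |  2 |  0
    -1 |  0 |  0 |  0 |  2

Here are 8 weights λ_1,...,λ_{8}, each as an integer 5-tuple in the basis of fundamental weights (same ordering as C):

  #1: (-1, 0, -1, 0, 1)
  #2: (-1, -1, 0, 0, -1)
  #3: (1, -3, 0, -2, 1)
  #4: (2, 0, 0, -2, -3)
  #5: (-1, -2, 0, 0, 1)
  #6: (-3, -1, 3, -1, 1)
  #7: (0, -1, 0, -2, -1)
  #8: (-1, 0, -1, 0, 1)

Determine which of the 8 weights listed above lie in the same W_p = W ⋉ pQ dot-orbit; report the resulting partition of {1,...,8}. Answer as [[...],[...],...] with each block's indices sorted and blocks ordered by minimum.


Dynkin diagram of C (from the 8 off-diagonal −1 entries): D_5.

W_5-reps of the 8 weights in Ā_5 (same 5-coord order as C):

    [1] (0, 1, 0, 1, 2)
    [2] (0, 0, 1, 1, 0)
    [3] (0, 1, 0, 1, 2)
    [4] (0, 1, 0, 1, 2)
    [5] (0, 1, 0, 1, 2)
    [6] (0, 0, 1, 2, 0)
    [7] (0, 0, 1, 1, 0)
    [8] (0, 1, 0, 1, 2)

3 distinct reps among the 8 weights ⇒ 3 W_5-linkage classes:

[[1, 3, 4, 5, 8], [2, 7], [6]]


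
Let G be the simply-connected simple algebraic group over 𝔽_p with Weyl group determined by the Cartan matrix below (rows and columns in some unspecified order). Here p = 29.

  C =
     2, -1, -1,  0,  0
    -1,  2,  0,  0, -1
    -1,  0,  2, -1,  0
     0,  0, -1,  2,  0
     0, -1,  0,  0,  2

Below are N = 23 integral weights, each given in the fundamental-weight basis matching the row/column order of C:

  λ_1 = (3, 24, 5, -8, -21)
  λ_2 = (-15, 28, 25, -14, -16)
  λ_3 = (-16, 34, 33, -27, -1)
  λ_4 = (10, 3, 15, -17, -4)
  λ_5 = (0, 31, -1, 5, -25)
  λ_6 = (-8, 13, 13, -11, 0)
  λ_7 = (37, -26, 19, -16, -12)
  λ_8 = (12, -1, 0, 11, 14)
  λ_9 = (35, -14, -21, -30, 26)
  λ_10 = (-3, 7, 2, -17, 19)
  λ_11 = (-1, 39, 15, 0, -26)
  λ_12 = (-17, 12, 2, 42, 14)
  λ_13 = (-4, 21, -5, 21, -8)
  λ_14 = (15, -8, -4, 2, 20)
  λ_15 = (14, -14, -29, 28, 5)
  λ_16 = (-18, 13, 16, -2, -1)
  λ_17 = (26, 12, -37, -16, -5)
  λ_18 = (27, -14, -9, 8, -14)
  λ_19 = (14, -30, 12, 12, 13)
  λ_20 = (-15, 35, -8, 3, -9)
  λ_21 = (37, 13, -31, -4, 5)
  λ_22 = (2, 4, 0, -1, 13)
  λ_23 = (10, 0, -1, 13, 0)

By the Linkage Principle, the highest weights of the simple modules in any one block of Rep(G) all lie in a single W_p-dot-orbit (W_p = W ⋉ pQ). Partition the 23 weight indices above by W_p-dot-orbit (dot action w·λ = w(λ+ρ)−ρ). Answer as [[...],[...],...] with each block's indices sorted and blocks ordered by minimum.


Type A_5, rank 5, |W|=720; reorder rows/cols to standard.

Alcove-folded reps (p=29, 23 weights, presented ϖ-order):

  1: (3, 5, 1, 0, 14)
  2: (13, 0, 1, 0, 3)
  3: (3, 5, 1, 0, 14)
  4: (11, 1, 0, 14, 1)
  5: (3, 5, 1, 0, 14)
  6: (4, 7, 3, 7, 1)
  7: (7, 0, 2, 5, 4)
  8: (13, 0, 1, 0, 3)
  9: (6, 7, 2, 1, 13)
  10: (6, 7, 2, 1, 13)
  11: (11, 1, 0, 14, 1)
  12: (13, 0, 1, 0, 3)
  13: (4, 7, 3, 7, 1)
  14: (6, 7, 2, 1, 13)
  15: (6, 7, 2, 1, 13)
  16: (13, 0, 1, 0, 3)
  17: (7, 0, 2, 5, 4)
  18: (6, 7, 2, 1, 13)
  19: (13, 0, 1, 0, 3)
  20: (4, 7, 3, 7, 1)
  21: (3, 5, 1, 0, 14)
  22: (3, 5, 1, 0, 14)
  23: (11, 1, 0, 14, 1)

These 23 weights hit 6 W_29-dot-orbits; sizes (5, 5, 3, 3, 2, 5):

[[1, 3, 5, 21, 22], [2, 8, 12, 16, 19], [4, 11, 23], [6, 13, 20], [7, 17], [9, 10, 14, 15, 18]]


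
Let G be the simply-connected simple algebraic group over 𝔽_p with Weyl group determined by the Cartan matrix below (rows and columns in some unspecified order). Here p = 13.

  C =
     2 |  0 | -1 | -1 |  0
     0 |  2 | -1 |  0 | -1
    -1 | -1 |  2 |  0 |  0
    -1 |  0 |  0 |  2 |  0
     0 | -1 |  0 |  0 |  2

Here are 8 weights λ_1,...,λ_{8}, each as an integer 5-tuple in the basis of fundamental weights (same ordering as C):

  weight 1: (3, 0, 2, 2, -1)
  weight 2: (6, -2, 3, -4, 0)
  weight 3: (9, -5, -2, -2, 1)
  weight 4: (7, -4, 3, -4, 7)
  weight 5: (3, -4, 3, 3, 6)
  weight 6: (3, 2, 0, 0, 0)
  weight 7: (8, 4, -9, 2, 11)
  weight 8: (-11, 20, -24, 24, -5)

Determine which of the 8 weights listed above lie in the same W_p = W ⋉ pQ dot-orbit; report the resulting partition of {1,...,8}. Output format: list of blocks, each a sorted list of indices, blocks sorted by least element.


Dynkin diagram of C (from the 8 off-diagonal −1 entries): A_5.

Alcove-folded reps (p=13, 8 weights, presented ϖ-order):

    1: (4, 1, 3, 3, 0)
    2: (4, 1, 3, 3, 0)
    3: (4, 2, 2, 1, 1)
    4: (4, 3, 1, 1, 1)
    5: (4, 3, 1, 1, 1)
    6: (4, 3, 1, 1, 1)
    7: (4, 3, 1, 1, 1)
    8: (4, 1, 3, 3, 0)

These 8 weights hit 3 W_13-dot-orbits; sizes (3, 1, 4):

[[1, 2, 8], [3], [4, 5, 6, 7]]


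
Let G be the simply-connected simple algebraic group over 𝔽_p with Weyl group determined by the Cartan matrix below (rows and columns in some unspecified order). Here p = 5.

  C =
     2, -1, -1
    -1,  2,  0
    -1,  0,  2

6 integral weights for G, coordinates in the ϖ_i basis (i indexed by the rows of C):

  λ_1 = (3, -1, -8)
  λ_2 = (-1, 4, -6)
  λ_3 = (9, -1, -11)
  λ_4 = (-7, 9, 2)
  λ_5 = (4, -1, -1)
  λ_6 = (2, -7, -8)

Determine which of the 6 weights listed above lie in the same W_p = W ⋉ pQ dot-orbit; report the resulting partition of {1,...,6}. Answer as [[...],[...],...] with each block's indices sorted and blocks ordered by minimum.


Dynkin diagram of C (from the 4 off-diagonal −1 entries): A_3.

Ā_5 reps of the 6 weights (A_3, coords as presented):

  λ_1 → (0, 1, 2) · λ_2 → (5, 0, 0) · λ_3 → (5, 0, 0) · λ_4 → (0, 1, 2) · λ_5 → (5, 0, 0) · λ_6 → (0, 1, 2)

Linkage partition of the 6 weights (2 classes, p=5):

[[1, 4, 6], [2, 3, 5]]


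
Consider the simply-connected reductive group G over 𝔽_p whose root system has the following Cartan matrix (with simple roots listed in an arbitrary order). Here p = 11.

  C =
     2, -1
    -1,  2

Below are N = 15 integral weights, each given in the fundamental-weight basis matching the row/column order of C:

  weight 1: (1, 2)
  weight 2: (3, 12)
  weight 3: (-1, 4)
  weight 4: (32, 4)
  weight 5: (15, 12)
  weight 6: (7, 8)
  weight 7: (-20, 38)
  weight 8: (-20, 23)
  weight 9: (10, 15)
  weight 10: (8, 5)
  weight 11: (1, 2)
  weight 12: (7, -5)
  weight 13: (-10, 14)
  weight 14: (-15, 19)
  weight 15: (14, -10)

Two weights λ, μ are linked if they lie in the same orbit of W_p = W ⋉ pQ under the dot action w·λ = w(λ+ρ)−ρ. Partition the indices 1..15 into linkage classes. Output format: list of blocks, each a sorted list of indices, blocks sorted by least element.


Root system A_2: the 2×2 matrix C matches after relabeling.

Alcove-folded reps (p=11, 15 weights, presented ϖ-order):

  λ_1 → (2, 3)
  λ_2 → (2, 5)
  λ_3 → (0, 5)
  λ_4 → (0, 5)
  λ_5 → (5, 2)
  λ_6 → (2, 3)
  λ_7 → (2, 3)
  λ_8 → (2, 6)
  λ_9 → (0, 5)
  λ_10 → (5, 2)
  λ_11 → (2, 3)
  λ_12 → (4, 4)
  λ_13 → (5, 2)
  λ_14 → (2, 3)
  λ_15 → (2, 5)

These 15 weights hit 6 W_11-dot-orbits; sizes (5, 2, 3, 3, 1, 1):

[[1, 6, 7, 11, 14], [2, 15], [3, 4, 9], [5, 10, 13], [8], [12]]


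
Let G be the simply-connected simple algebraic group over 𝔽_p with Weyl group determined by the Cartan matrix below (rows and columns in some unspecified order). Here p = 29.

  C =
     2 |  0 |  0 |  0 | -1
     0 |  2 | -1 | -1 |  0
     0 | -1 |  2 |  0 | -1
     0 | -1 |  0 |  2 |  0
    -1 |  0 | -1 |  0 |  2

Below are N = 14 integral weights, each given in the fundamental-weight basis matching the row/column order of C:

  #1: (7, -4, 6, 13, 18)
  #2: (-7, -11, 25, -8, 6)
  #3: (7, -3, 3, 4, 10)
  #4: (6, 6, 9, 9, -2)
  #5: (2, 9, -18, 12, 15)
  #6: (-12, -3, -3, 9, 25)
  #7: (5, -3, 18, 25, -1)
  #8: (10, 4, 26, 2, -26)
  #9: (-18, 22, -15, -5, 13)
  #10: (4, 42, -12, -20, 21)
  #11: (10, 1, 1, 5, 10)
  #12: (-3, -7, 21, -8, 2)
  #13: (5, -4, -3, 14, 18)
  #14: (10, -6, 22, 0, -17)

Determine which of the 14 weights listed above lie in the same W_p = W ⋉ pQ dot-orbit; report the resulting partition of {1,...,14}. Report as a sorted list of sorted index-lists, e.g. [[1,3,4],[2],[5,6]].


C ↔ A_5 under row/col permutation; |W(A_5)| = 720.

W_29-reps of the 14 weights in Ā_29 (same 5-coord order as C):

  [1] (8, 2, 2, 3, 11) · [2] (2, 7, 9, 6, 1) · [3] (8, 2, 2, 3, 11) · [4] (2, 7, 9, 6, 1) · [5] (2, 7, 9, 6, 1) · [6] (8, 2, 2, 3, 11) · [7] (0, 2, 3, 4, 14) · [8] (8, 2, 2, 3, 11) · [9] (0, 2, 3, 4, 14) · [10] (5, 1, 2, 4, 11) · [11] (8, 2, 2, 3, 11) · [12] (2, 7, 9, 6, 1) · [13] (0, 2, 3, 4, 14) · [14] (5, 1, 2, 4, 11)

Grouping the 14 weights by Ā_29-representative: 4 linkage classes.

[[1, 3, 6, 8, 11], [2, 4, 5, 12], [7, 9, 13], [10, 14]]


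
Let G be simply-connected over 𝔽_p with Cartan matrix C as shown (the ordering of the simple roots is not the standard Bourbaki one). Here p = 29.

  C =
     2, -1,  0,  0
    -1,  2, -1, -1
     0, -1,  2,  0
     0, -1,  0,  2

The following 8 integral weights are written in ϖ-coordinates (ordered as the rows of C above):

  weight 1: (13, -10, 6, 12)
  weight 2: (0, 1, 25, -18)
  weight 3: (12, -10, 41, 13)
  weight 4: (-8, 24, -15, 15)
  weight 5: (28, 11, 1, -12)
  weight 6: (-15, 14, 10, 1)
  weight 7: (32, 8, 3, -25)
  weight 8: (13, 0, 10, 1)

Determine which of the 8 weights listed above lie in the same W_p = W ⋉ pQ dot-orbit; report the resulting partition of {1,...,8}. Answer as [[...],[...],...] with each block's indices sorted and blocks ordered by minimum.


Root system D_4: the 4×4 matrix C matches after relabeling.

Folding the 8 weights λ_j+ρ into Ā_29 (reps in the given 4-coord order):

    λ_1 → (5, 7, 2, 4)
    λ_2 → (14, 1, 11, 2)
    λ_3 → (5, 7, 2, 4)
    λ_4 → (5, 7, 2, 4)
    λ_5 → (14, 1, 11, 2)
    λ_6 → (14, 1, 11, 2)
    λ_7 → (5, 7, 2, 4)
    λ_8 → (14, 1, 11, 2)

2 distinct reps among the 8 weights ⇒ 2 W_29-linkage classes:

[[1, 3, 4, 7], [2, 5, 6, 8]]


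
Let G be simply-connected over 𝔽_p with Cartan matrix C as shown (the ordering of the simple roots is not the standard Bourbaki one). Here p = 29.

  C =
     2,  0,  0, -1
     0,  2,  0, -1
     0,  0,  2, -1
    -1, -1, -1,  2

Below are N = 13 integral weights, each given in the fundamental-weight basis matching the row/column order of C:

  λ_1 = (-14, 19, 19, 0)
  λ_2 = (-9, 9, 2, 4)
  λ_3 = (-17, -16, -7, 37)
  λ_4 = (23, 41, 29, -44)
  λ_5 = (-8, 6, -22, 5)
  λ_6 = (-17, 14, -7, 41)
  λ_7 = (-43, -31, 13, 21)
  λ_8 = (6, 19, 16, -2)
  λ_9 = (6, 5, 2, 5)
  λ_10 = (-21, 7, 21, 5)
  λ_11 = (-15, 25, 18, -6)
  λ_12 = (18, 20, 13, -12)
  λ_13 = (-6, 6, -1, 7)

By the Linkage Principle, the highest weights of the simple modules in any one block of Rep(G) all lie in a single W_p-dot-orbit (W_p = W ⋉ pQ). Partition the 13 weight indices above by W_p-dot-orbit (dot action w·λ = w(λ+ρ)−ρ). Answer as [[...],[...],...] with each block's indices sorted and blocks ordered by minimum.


C ↔ D_4 under row/col permutation; |W(D_4)| = 192.

λ_j+ρ reflected into Ā_29 (⟨·,θ^∨⟩≤29); 4-tuples as given:

  λ_1 → (1, 8, 8, 0) · λ_2 → (5, 7, 0, 3) · λ_3 → (7, 6, 3, 6) · λ_4 → (5, 13, 1, 0) · λ_5 → (6, 6, 8, 1) · λ_6 → (7, 6, 3, 6) · λ_7 → (6, 6, 8, 1) · λ_8 → (7, 6, 3, 6) · λ_9 → (7, 6, 3, 6) · λ_10 → (6, 6, 8, 1) · λ_11 → (5, 7, 0, 3) · λ_12 → (5, 7, 0, 3) · λ_13 → (5, 7, 0, 3)

The 13 indices split into 5 linkage classes (same alcove rep ⇔ same W_29-dot-orbit):

[[1], [2, 11, 12, 13], [3, 6, 8, 9], [4], [5, 7, 10]]


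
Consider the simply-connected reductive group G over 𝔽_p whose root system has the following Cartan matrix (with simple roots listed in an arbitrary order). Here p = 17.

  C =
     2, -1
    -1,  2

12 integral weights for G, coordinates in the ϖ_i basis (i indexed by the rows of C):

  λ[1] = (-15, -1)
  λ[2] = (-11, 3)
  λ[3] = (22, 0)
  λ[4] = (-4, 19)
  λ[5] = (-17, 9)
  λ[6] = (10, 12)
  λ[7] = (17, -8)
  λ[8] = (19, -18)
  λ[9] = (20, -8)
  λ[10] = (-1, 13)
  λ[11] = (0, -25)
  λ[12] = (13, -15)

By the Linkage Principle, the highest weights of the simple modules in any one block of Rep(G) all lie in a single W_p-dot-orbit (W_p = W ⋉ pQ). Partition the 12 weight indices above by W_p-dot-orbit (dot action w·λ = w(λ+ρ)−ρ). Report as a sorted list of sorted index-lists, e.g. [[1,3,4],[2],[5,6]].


Type A_2, rank 2, |W|=6; reorder rows/cols to standard.

λ_j+ρ reflected into Ā_17 (⟨·,θ^∨⟩≤17); 2-tuples as given:

  λ_1 → (0, 14)
  λ_2 → (4, 6)
  λ_3 → (10, 6)
  λ_4 → (0, 14)
  λ_5 → (10, 6)
  λ_6 → (4, 6)
  λ_7 → (10, 6)
  λ_8 → (0, 14)
  λ_9 → (10, 3)
  λ_10 → (0, 14)
  λ_11 → (10, 6)
  λ_12 → (0, 14)

These 12 weights hit 4 W_17-dot-orbits; sizes (5, 2, 4, 1):

[[1, 4, 8, 10, 12], [2, 6], [3, 5, 7, 11], [9]]


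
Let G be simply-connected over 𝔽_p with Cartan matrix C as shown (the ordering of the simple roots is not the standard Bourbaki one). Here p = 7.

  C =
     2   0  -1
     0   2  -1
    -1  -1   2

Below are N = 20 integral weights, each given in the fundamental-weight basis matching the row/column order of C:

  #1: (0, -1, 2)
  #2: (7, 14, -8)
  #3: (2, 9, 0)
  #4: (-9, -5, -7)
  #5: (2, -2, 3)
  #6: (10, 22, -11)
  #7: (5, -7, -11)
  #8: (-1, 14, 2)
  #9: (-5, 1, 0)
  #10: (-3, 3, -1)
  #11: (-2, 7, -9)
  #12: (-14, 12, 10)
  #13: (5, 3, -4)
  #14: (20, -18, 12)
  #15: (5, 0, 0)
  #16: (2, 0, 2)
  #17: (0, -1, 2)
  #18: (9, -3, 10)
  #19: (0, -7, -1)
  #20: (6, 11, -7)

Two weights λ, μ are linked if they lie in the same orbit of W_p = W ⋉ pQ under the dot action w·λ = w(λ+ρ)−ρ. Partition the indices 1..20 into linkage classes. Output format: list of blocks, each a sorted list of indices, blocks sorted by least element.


Root system A_3: the 3×3 matrix C matches after relabeling.

Ā_7 reps of the 20 weights (A_3, coords as presented):

  [1] (1, 0, 3) · [2] (5, 0, 1) · [3] (1, 0, 3) · [4] (3, 1, 3) · [5] (3, 1, 3) · [6] (1, 1, 2) · [7] (1, 1, 2) · [8] (1, 0, 3) · [9] (1, 1, 2) · [10] (0, 2, 2) · [11] (5, 0, 1) · [12] (1, 1, 2) · [13] (3, 1, 3) · [14] (3, 1, 3) · [15] (5, 0, 1) · [16] (3, 1, 3) · [17] (1, 0, 3) · [18] (2, 0, 2) · [19] (5, 0, 1) · [20] (5, 0, 1)

These 20 weights hit 6 W_7-dot-orbits; sizes (4, 5, 5, 4, 1, 1):

[[1, 3, 8, 17], [2, 11, 15, 19, 20], [4, 5, 13, 14, 16], [6, 7, 9, 12], [10], [18]]


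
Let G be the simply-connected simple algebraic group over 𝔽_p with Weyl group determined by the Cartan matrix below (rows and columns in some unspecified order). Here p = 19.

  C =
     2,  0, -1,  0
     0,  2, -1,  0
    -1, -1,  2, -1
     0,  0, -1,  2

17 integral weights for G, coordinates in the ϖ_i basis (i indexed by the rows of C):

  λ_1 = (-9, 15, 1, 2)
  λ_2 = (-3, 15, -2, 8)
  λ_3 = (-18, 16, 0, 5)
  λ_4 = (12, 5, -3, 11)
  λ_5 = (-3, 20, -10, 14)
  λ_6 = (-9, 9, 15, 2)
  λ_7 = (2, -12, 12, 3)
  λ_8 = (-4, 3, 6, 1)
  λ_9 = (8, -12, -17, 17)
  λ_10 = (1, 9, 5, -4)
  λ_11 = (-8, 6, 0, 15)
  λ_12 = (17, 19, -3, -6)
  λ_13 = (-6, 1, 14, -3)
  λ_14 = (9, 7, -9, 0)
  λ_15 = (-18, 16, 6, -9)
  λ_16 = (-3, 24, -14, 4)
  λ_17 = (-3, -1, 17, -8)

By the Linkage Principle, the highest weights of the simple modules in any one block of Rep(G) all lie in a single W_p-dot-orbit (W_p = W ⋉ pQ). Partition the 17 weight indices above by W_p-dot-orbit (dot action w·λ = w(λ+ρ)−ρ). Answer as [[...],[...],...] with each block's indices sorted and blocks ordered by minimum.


Type D_4, rank 4, |W|=192; reorder rows/cols to standard.

λ_j+ρ reflected into Ā_19 (⟨·,θ^∨⟩≤19); 4-tuples as given:

  λ_1+ρ ↦ (2, 10, 1, 3)
  λ_2+ρ ↦ (2, 10, 1, 3)
  λ_3+ρ ↦ (1, 1, 1, 10)
  λ_4+ρ ↦ (3, 4, 4, 2)
  λ_5+ρ ↦ (3, 4, 4, 2)
  λ_6+ρ ↦ (2, 0, 1, 7)
  λ_7+ρ ↦ (2, 10, 1, 3)
  λ_8+ρ ↦ (3, 4, 4, 2)
  λ_9+ρ ↦ (2, 0, 1, 7)
  λ_10+ρ ↦ (2, 10, 1, 3)
  λ_11+ρ ↦ (1, 1, 1, 10)
  λ_12+ρ ↦ (1, 1, 1, 10)
  λ_13+ρ ↦ (5, 2, 2, 2)
  λ_14+ρ ↦ (2, 0, 1, 7)
  λ_15+ρ ↦ (1, 1, 1, 10)
  λ_16+ρ ↦ (5, 2, 2, 2)
  λ_17+ρ ↦ (2, 0, 1, 7)

The 17 indices split into 5 linkage classes (same alcove rep ⇔ same W_19-dot-orbit):

[[1, 2, 7, 10], [3, 11, 12, 15], [4, 5, 8], [6, 9, 14, 17], [13, 16]]


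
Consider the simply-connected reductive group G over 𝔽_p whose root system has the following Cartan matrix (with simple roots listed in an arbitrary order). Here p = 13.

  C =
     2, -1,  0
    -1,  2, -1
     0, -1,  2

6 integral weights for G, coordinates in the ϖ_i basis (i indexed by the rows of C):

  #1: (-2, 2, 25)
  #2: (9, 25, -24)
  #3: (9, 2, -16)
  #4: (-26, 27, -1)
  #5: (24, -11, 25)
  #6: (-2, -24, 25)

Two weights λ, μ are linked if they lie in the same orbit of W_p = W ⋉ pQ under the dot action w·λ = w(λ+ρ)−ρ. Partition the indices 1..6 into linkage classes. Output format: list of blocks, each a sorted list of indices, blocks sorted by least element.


A_3 Cartan matrix, 3 simple roots permuted; ρ=(1,1,1).

Folding the 6 weights λ_j+ρ into Ā_13 (reps in the given 3-coord order):

  λ_1+ρ ↦ (0, 10, 1);  λ_2+ρ ↦ (3, 0, 10);  λ_3+ρ ↦ (0, 10, 1);  λ_4+ρ ↦ (0, 10, 1);  λ_5+ρ ↦ (0, 10, 1);  λ_6+ρ ↦ (0, 10, 1)

Grouping the 6 weights by Ā_13-representative: 2 linkage classes.

[[1, 3, 4, 5, 6], [2]]


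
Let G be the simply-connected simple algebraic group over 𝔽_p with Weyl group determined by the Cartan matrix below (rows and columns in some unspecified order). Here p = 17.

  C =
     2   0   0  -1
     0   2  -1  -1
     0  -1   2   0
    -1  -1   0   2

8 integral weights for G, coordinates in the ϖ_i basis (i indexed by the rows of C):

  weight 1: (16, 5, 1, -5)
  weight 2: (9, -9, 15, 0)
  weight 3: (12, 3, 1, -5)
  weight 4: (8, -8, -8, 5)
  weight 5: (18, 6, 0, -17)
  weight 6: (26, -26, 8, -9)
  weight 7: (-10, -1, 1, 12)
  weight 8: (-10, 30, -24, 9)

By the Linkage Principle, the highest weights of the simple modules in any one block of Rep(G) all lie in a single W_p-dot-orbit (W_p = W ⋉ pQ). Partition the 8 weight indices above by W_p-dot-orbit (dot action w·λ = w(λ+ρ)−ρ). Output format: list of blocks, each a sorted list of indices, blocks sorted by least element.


C ↔ A_4 under row/col permutation; |W(A_4)| = 120.

Ā_17 reps of the 8 weights (A_4, coords as presented):

  1: (9, 0, 2, 4);  2: (1, 1, 6, 7);  3: (9, 0, 2, 4);  4: (1, 1, 6, 7);  5: (1, 1, 6, 7);  6: (1, 1, 6, 7);  7: (9, 0, 2, 4);  8: (1, 1, 6, 7)

Linkage partition of the 8 weights (2 classes, p=17):

[[1, 3, 7], [2, 4, 5, 6, 8]]


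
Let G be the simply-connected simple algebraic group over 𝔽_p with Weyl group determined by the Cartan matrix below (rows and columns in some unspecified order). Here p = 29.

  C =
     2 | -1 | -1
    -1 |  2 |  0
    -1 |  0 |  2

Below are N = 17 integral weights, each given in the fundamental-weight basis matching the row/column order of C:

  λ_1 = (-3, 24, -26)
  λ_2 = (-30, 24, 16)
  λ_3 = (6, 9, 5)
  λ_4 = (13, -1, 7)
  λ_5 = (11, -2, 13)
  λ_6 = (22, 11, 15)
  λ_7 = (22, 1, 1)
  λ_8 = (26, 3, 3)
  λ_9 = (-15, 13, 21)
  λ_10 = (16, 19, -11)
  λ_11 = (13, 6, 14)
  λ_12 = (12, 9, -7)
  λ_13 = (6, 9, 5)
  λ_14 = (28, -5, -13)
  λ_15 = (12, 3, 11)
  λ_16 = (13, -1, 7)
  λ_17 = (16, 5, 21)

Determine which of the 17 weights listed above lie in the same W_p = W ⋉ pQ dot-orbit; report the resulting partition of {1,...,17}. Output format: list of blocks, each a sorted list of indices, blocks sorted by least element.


Dynkin diagram of C (from the 4 off-diagonal −1 entries): A_3.

λ_j+ρ reflected into Ā_29 (⟨·,θ^∨⟩≤29); 3-tuples as given:

  1: (23, 2, 2);  2: (13, 4, 12);  3: (7, 10, 6);  4: (14, 0, 8);  5: (11, 1, 14);  6: (7, 10, 6);  7: (23, 2, 2);  8: (23, 2, 2);  9: (14, 0, 8);  10: (7, 12, 2);  11: (14, 0, 8);  12: (7, 10, 6);  13: (7, 10, 6);  14: (13, 4, 12);  15: (13, 4, 12);  16: (14, 0, 8);  17: (7, 10, 6)

The 17 indices split into 6 linkage classes (same alcove rep ⇔ same W_29-dot-orbit):

[[1, 7, 8], [2, 14, 15], [3, 6, 12, 13, 17], [4, 9, 11, 16], [5], [10]]


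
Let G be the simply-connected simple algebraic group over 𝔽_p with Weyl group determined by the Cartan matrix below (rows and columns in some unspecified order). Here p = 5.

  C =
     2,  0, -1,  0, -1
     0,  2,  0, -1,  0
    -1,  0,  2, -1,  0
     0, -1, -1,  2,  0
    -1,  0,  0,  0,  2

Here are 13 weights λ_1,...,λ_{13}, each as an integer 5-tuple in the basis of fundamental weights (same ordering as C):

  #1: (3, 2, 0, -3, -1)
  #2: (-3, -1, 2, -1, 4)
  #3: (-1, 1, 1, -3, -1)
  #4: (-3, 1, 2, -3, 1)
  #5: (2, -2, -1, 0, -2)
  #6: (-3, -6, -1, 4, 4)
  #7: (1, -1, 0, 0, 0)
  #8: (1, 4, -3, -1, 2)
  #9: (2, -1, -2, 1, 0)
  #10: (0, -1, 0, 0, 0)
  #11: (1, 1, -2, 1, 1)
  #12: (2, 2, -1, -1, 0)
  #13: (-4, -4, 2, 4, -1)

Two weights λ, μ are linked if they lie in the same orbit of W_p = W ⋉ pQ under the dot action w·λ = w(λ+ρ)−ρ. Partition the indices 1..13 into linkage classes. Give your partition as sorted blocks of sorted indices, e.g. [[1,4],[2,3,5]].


A_5 Cartan matrix, 5 simple roots permuted; ρ=(1,1,1,1,1).

Ā_5 reps of the 13 weights (A_5, coords as presented):

    λ_1 → (2, 0, 1, 1, 1)
    λ_2 → (2, 0, 0, 1, 2)
    λ_3 → (0, 0, 0, 2, 0)
    λ_4 → (1, 0, 1, 1, 0)
    λ_5 → (2, 1, 0, 0, 1)
    λ_6 → (0, 0, 0, 2, 0)
    λ_7 → (2, 0, 1, 1, 1)
    λ_8 → (0, 0, 0, 2, 0)
    λ_9 → (2, 0, 1, 1, 1)
    λ_10 → (1, 0, 1, 1, 1)
    λ_11 → (1, 0, 1, 1, 0)
    λ_12 → (2, 1, 0, 0, 1)
    λ_13 → (0, 0, 0, 2, 0)

Grouping the 13 weights by Ā_5-representative: 6 linkage classes.

[[1, 7, 9], [2], [3, 6, 8, 13], [4, 11], [5, 12], [10]]


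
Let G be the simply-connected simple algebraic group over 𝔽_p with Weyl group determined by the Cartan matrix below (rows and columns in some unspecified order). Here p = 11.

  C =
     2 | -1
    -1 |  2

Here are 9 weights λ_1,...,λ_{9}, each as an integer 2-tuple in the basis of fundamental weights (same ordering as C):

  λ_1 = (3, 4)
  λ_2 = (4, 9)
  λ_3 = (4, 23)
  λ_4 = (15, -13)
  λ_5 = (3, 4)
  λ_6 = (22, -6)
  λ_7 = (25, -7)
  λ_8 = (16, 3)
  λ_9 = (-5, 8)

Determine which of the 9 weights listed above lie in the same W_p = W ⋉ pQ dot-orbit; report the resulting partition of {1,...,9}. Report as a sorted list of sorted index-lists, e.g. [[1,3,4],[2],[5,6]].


Type A_2, rank 2, |W|=6; reorder rows/cols to standard.

Folding the 9 weights λ_j+ρ into Ā_11 (reps in the given 2-coord order):

  λ_1+ρ ↦ (4, 5);  λ_2+ρ ↦ (1, 6);  λ_3+ρ ↦ (4, 5);  λ_4+ρ ↦ (1, 6);  λ_5+ρ ↦ (4, 5);  λ_6+ρ ↦ (1, 6);  λ_7+ρ ↦ (4, 5);  λ_8+ρ ↦ (1, 6);  λ_9+ρ ↦ (4, 5)

Partition of {1..9} into 2 W_11-dot-orbits:

[[1, 3, 5, 7, 9], [2, 4, 6, 8]]


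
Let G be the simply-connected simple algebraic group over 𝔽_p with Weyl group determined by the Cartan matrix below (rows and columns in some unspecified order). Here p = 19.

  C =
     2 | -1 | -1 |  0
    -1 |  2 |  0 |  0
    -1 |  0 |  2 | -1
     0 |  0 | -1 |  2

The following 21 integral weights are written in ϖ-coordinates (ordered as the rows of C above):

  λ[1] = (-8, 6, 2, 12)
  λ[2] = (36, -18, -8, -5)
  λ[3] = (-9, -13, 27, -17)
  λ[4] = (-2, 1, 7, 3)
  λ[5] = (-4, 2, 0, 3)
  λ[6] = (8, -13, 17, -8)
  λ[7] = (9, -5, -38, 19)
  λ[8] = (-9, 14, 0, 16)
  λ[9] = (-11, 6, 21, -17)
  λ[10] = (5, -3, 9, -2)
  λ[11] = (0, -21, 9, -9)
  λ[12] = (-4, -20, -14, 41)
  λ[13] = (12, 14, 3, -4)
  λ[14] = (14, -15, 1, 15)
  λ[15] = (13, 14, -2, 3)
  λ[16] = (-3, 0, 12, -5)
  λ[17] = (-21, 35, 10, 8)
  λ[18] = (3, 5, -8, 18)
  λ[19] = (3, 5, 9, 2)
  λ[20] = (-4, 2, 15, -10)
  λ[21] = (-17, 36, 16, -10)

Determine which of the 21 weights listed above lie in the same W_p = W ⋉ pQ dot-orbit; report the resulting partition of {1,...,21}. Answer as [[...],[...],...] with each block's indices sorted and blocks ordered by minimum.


Type A_4, rank 4, |W|=120; reorder rows/cols to standard.

Folding the 21 weights λ_j+ρ into Ā_19 (reps in the given 4-coord order):

  1: (3, 0, 4, 9);  2: (1, 1, 7, 4);  3: (3, 1, 7, 1);  4: (1, 1, 7, 4);  5: (1, 0, 2, 2);  6: (3, 1, 7, 1);  7: (1, 1, 7, 4);  8: (1, 1, 7, 4);  9: (3, 0, 4, 9);  10: (4, 2, 9, 1);  11: (2, 0, 8, 8);  12: (3, 0, 4, 9);  13: (4, 2, 9, 1);  14: (1, 0, 2, 2);  15: (4, 2, 9, 1);  16: (1, 1, 7, 4);  17: (2, 0, 8, 8);  18: (3, 0, 4, 9);  19: (4, 2, 9, 1);  20: (3, 0, 4, 9);  21: (2, 0, 8, 8)

The 21 indices split into 6 linkage classes (same alcove rep ⇔ same W_19-dot-orbit):

[[1, 9, 12, 18, 20], [2, 4, 7, 8, 16], [3, 6], [5, 14], [10, 13, 15, 19], [11, 17, 21]]


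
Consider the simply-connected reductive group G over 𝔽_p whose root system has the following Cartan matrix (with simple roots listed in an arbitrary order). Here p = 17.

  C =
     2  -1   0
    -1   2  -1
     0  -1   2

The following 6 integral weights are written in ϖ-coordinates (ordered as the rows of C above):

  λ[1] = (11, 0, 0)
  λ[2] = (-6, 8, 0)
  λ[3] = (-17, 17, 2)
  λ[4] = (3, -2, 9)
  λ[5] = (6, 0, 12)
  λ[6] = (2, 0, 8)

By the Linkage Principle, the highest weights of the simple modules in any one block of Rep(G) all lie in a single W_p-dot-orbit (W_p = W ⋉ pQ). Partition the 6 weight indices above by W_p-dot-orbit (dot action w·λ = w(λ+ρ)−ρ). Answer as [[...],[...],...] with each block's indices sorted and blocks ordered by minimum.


C ↔ A_3 under row/col permutation; |W(A_3)| = 24.

Folding the 6 weights λ_j+ρ into Ā_17 (reps in the given 3-coord order):

  λ_1+ρ ↦ (12, 1, 1);  λ_2+ρ ↦ (5, 4, 1);  λ_3+ρ ↦ (12, 1, 1);  λ_4+ρ ↦ (3, 1, 9);  λ_5+ρ ↦ (3, 1, 9);  λ_6+ρ ↦ (3, 1, 9)

The 6 indices split into 3 linkage classes (same alcove rep ⇔ same W_17-dot-orbit):

[[1, 3], [2], [4, 5, 6]]


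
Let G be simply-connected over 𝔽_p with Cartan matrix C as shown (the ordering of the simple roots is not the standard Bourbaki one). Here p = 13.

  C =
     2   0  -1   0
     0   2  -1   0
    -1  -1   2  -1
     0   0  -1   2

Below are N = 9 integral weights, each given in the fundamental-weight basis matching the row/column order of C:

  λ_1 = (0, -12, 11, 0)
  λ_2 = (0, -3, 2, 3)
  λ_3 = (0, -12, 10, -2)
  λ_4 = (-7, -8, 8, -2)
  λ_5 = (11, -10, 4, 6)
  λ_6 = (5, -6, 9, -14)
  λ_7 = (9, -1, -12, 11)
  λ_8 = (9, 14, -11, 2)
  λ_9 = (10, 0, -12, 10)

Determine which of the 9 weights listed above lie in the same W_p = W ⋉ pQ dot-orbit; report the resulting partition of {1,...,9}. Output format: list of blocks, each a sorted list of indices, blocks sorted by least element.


Cartan matrix: type D_4 (|W|=192); un-permuting the 4 rows.

Alcove-folded reps (p=13, 9 weights, presented ϖ-order):

  [1] (0, 10, 1, 0)
  [2] (1, 2, 1, 4)
  [3] (0, 10, 1, 0)
  [4] (1, 2, 1, 4)
  [5] (1, 2, 1, 4)
  [6] (2, 3, 0, 5)
  [7] (0, 10, 1, 0)
  [8] (2, 3, 0, 5)
  [9] (0, 10, 1, 0)

The 9 indices split into 3 linkage classes (same alcove rep ⇔ same W_13-dot-orbit):

[[1, 3, 7, 9], [2, 4, 5], [6, 8]]


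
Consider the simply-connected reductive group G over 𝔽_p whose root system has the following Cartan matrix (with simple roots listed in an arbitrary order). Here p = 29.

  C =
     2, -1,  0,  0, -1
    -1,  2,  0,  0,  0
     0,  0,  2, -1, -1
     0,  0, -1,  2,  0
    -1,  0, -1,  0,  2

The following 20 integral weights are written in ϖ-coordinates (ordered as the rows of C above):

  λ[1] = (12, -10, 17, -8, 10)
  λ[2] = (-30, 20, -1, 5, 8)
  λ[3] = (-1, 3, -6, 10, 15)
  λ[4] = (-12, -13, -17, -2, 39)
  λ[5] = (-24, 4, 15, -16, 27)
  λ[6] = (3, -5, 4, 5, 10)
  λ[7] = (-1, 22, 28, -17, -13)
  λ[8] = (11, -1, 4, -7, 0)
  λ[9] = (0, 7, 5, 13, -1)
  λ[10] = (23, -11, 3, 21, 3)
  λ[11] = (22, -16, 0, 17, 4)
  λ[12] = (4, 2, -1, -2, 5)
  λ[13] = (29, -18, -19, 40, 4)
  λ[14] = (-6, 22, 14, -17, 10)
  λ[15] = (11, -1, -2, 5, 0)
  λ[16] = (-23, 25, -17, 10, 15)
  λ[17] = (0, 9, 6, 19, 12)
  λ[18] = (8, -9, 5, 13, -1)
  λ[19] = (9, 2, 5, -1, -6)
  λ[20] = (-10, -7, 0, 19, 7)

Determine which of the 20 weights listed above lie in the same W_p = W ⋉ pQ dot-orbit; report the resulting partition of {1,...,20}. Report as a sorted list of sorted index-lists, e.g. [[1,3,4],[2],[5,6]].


Cartan matrix: type A_5 (|W|=720); un-permuting the 5 rows.

λ_j+ρ reflected into Ā_29 (⟨·,θ^∨⟩≤29); 5-tuples as given:

  [1] (0, 4, 5, 6, 11);  [2] (1, 8, 6, 14, 0);  [3] (0, 4, 5, 6, 11);  [4] (12, 0, 1, 5, 0);  [5] (5, 3, 1, 0, 5);  [6] (0, 4, 5, 6, 11);  [7] (12, 0, 1, 5, 0);  [8] (12, 0, 1, 5, 0);  [9] (1, 8, 6, 14, 0);  [10] (1, 14, 1, 3, 3);  [11] (5, 3, 1, 0, 5);  [12] (5, 3, 1, 0, 5);  [13] (12, 0, 1, 5, 0);  [14] (5, 3, 1, 0, 5);  [15] (12, 0, 1, 5, 0);  [16] (0, 4, 5, 6, 11);  [17] (11, 1, 5, 2, 2);  [18] (1, 8, 6, 14, 0);  [19] (5, 3, 1, 0, 5);  [20] (1, 8, 6, 14, 0)

Grouping the 20 weights by Ā_29-representative: 6 linkage classes.

[[1, 3, 6, 16], [2, 9, 18, 20], [4, 7, 8, 13, 15], [5, 11, 12, 14, 19], [10], [17]]


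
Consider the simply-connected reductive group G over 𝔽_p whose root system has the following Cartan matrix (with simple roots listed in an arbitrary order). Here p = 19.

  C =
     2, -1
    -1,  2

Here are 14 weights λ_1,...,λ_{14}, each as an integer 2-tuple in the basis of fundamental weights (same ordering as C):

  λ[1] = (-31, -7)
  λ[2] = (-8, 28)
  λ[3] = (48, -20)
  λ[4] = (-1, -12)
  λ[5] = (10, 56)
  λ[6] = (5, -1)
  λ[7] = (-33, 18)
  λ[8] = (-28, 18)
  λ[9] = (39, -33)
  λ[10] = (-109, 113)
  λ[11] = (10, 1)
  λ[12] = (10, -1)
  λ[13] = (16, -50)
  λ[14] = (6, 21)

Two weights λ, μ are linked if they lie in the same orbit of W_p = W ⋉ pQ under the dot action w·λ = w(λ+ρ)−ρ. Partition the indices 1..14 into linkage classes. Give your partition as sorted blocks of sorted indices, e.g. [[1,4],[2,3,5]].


Cartan matrix: type A_2 (|W|=6); un-permuting the 2 rows.

W_19-reps of the 14 weights in Ā_19 (same 2-coord order as C):

  [1] (11, 2) · [2] (3, 9) · [3] (11, 0) · [4] (11, 0) · [5] (11, 0) · [6] (6, 0) · [7] (6, 0) · [8] (11, 0) · [9] (11, 2) · [10] (6, 0) · [11] (11, 2) · [12] (11, 0) · [13] (11, 2) · [14] (3, 9)

Grouping the 14 weights by Ā_19-representative: 4 linkage classes.

[[1, 9, 11, 13], [2, 14], [3, 4, 5, 8, 12], [6, 7, 10]]
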